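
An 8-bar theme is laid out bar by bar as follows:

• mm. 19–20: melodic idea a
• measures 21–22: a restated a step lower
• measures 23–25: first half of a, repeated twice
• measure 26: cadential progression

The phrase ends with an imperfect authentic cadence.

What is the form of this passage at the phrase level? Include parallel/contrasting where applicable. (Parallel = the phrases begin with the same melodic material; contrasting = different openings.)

sentence

Basic idea (mm. 19–20) + its repetition (measures 21-22) form the presentation; fragmentation and cadence (bars 23-26) form the continuation — the 8-bar whole is a sentence.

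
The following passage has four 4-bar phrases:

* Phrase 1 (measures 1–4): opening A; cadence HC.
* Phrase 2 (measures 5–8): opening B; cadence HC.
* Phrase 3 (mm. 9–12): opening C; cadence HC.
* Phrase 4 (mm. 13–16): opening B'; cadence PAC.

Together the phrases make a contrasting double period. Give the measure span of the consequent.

In a double period the first pair of phrases (ending half cadence) is the large antecedent and the second pair (ending perfect authentic cadence) is the large consequent; the consequent is measures 9–16.

measures 9–16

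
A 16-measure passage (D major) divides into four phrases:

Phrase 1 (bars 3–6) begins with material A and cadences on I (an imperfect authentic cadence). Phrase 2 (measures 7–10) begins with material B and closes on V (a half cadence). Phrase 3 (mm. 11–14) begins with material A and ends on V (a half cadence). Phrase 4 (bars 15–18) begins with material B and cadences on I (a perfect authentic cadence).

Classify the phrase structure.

parallel double period

Four phrases in two halves: the first half (bars 3–10) ends with a half cadence, the second (bars 11–18) with a perfect authentic cadence — a large antecedent–consequent pair, i.e. a double period.
Phrase 3 begins with the same material as phrase 1, making it parallel.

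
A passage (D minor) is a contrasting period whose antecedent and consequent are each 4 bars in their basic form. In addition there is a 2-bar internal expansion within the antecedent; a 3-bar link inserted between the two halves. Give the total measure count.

13 measures

Basic contrasting period: 4 + 4 = 8 bars.
8 (basic form) + 2 (internal expansion) + 3 (link) = 13.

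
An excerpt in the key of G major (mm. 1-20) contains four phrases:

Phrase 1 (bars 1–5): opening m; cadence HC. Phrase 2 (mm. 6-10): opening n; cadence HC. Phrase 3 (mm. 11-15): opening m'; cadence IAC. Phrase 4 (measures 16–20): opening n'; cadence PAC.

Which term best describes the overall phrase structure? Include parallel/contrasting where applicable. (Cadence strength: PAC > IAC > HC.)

parallel double period

Four phrases in two halves: the first half (mm. 1–10) ends with a half cadence, the second (measures 11-20) with a perfect authentic cadence — a large antecedent–consequent pair, i.e. a double period.
Phrase 3 begins with the same material as phrase 1, making it parallel.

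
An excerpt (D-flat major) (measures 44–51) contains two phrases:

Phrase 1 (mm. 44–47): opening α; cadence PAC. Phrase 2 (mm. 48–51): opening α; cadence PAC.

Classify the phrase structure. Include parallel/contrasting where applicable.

Both phrases have the same opening (α) and the same cadence (perfect authentic cadence): the second is a restatement, not a consequent, so this is a repeated phrase rather than a period.

repeated phrase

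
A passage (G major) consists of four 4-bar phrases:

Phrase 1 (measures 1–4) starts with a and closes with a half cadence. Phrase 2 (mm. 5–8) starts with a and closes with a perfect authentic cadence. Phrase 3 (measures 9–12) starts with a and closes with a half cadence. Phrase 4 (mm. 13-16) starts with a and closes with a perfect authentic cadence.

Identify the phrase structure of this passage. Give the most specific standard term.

repeated period

The cadence pattern HC–PAC–HC–PAC is weak–strong twice, and phrases 3–4 restate phrases 1–2: a period heard twice, not a double period (which would end weakly at phrase 2).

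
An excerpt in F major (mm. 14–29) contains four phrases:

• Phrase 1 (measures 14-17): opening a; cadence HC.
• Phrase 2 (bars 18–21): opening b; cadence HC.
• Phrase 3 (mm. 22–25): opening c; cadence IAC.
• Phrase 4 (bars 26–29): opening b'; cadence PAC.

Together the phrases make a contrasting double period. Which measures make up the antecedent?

measures 14–21

In a double period the first pair of phrases (ending half cadence) is the large antecedent and the second pair (ending perfect authentic cadence) is the large consequent; the antecedent is measures 14–21.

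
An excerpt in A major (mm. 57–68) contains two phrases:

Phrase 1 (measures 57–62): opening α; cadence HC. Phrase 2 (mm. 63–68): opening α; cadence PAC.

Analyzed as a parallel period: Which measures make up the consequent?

The antecedent is the phrase ending with the weaker cadence (half cadence, phrase 1) and the consequent the one ending more conclusively (perfect authentic cadence, phrase 2); the consequent is mm. 63-68.

measures 63–68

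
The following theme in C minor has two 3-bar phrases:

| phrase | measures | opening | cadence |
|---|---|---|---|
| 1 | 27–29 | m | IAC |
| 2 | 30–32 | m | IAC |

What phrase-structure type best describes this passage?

Both phrases have the same opening (m) and the same cadence (imperfect authentic cadence): the second is a restatement, not a consequent, so this is a repeated phrase rather than a period.

repeated phrase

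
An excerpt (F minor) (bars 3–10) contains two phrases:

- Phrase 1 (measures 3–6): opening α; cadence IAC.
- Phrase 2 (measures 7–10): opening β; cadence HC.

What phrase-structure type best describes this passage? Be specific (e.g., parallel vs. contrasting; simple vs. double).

The second phrase closes with a half cadence, which is not stronger than the first phrase's imperfect authentic cadence; without a weak→strong cadential pair there is no antecedent–consequent relationship, so this is a phrase group rather than a period.

phrase group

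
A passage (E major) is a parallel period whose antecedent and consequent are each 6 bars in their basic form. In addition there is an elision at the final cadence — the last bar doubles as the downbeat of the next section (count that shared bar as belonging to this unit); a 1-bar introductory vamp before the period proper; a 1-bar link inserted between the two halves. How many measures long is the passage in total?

Basic parallel period: 6 + 6 = 12 bars.
12 (basic form) + 1 (introduction) + 1 (link) = 14.
The elision shares a bar with the next section but does not change this unit's count.

14 measures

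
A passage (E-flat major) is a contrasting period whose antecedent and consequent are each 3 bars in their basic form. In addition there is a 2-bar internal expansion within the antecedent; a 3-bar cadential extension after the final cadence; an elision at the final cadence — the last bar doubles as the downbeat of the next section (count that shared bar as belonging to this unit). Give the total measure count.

11 measures

Basic contrasting period: 3 + 3 = 6 bars.
6 (basic form) + 2 (internal expansion) + 3 (cadential extension) = 11.
The elision shares a bar with the next section but does not change this unit's count.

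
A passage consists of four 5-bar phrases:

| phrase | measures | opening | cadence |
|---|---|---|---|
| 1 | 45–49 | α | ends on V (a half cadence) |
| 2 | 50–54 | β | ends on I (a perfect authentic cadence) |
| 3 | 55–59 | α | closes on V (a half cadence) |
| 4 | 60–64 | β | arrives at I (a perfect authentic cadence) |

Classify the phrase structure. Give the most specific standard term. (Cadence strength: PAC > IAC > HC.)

The cadence pattern HC–PAC–HC–PAC is weak–strong twice, and phrases 3–4 restate phrases 1–2: a period heard twice, not a double period (which would end weakly at phrase 2).

repeated period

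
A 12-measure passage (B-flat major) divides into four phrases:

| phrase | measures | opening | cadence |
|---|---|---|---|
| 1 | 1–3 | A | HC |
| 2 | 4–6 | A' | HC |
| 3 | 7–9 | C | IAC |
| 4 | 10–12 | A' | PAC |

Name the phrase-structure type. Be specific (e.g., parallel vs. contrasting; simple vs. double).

contrasting double period

Four phrases in two halves: the first half (bars 1–6) ends with a half cadence, the second (mm. 7–12) with a perfect authentic cadence — a large antecedent–consequent pair, i.e. a double period.
Phrase 3 begins with different material from phrase 1, making it contrasting.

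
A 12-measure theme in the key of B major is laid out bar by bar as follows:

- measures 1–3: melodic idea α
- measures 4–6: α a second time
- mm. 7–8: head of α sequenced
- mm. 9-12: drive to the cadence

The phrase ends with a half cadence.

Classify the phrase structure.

sentence

Basic idea (bars 1–3) + its repetition (measures 4-6) form the presentation; fragmentation and cadence (mm. 7–12) form the continuation — the 12-bar whole is a sentence.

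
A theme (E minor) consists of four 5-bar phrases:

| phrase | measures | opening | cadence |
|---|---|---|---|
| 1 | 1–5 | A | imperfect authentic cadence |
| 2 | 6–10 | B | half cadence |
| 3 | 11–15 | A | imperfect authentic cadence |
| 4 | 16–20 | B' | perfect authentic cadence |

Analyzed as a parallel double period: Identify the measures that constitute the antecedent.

measures 1–10

In a double period the four phrases pair into a large antecedent (phrases 1–2, ending half cadence) and a large consequent (phrases 3–4, ending perfect authentic cadence). The antecedent spans mm. 1–10.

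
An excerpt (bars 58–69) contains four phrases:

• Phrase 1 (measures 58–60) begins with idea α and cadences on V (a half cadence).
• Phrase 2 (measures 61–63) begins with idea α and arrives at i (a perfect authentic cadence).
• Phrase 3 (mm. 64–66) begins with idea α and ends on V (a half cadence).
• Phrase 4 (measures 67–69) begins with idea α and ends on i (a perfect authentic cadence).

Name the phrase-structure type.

repeated period

The cadence pattern HC–PAC–HC–PAC is weak–strong twice, and phrases 3–4 restate phrases 1–2: a period heard twice, not a double period (which would end weakly at phrase 2).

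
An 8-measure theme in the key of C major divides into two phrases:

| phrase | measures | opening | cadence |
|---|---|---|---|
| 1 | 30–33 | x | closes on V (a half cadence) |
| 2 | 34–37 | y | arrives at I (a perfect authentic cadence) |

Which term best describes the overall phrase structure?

Phrase 1 ends with a half cadence (weaker) and phrase 2 with a perfect authentic cadence (stronger): antecedent + consequent = a period.
The two phrases open with different material (x / y), so the period is contrasting.

contrasting period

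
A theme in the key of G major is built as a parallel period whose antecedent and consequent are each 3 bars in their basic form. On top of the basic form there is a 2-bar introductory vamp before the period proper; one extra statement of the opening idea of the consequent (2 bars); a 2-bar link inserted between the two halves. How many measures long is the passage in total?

12 measures

Basic parallel period: 3 + 3 = 6 bars.
6 (basic form) + 2 (introduction) + 2 (extra statement) + 2 (link) = 12.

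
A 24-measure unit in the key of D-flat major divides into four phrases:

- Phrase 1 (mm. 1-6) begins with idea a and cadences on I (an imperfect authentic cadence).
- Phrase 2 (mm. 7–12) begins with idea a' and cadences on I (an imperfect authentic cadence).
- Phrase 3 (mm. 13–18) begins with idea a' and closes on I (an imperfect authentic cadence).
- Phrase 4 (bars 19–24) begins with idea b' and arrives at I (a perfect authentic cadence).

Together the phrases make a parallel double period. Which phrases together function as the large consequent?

In a double period the first pair of phrases (ending imperfect authentic cadence) is the large antecedent and the second pair (ending perfect authentic cadence) is the large consequent; the consequent is phrases 3 and 4.

phrases 3 and 4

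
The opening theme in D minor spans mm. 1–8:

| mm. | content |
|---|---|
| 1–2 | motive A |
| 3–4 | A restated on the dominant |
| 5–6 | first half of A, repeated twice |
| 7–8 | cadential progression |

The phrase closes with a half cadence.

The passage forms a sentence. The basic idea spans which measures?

The presentation of a sentence is the basic idea (bars 1–2) plus its repetition (measures 3–4); the basic idea is therefore bars 1–2.

measures 1–2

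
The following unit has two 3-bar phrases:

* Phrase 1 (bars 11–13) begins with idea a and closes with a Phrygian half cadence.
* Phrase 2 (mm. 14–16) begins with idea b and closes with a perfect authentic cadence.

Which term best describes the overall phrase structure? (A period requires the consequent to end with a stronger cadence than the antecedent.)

contrasting period

Phrase 1 ends with a Phrygian half cadence (weaker) and phrase 2 with a perfect authentic cadence (stronger): antecedent + consequent = a period.
The two phrases open with different material (a / b), so the period is contrasting.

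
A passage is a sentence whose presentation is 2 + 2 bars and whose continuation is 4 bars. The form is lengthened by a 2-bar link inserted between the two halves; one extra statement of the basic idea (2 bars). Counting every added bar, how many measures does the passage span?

Basic sentence: 2 + 2 + 4 = 8 bars.
8 (basic form) + 2 (link) + 2 (extra statement) = 12.

12 measures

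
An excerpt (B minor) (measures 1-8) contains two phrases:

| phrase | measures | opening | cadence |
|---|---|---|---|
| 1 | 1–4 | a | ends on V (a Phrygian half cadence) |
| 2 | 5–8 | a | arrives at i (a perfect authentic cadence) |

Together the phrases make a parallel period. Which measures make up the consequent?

measures 5–8

The phrase ending with the weaker cadence (Phrygian half cadence) is the antecedent; the one ending more conclusively (perfect authentic cadence) is the consequent. The consequent is measures 5–8.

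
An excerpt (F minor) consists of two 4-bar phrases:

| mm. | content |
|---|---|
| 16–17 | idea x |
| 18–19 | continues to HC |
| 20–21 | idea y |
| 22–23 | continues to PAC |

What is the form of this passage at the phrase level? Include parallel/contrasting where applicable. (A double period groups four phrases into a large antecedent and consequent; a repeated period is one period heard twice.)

Phrase 1 ends with a half cadence (weaker) and phrase 2 with a perfect authentic cadence (stronger): antecedent + consequent = a period.
The two phrases open with different material (x / y), so the period is contrasting.

contrasting period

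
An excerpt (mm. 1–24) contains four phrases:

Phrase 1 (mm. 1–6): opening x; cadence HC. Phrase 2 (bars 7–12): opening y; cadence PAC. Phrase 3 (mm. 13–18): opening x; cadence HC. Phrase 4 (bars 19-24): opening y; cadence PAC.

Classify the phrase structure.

The cadence pattern HC–PAC–HC–PAC is weak–strong twice, and phrases 3–4 restate phrases 1–2: a period heard twice, not a double period (which would end weakly at phrase 2).

repeated period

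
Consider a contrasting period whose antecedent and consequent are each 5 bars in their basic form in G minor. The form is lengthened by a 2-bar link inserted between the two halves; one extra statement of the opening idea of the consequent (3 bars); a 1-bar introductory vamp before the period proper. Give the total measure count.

Basic contrasting period: 5 + 5 = 10 bars.
10 (basic form) + 2 (link) + 3 (extra statement) + 1 (introduction) = 16.

16 measures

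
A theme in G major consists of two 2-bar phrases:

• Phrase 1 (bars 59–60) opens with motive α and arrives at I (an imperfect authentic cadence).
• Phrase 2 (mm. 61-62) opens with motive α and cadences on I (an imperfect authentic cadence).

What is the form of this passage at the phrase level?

Both phrases have the same opening (α) and the same cadence (imperfect authentic cadence): the second is a restatement, not a consequent, so this is a repeated phrase rather than a period.

repeated phrase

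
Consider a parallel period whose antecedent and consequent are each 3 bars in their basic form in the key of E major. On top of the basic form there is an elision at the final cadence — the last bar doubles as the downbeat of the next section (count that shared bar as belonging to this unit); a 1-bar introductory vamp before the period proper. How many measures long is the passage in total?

Basic parallel period: 3 + 3 = 6 bars.
6 (basic form) + 1 (introduction) = 7.
The elision shares a bar with the next section but does not change this unit's count.

7 measures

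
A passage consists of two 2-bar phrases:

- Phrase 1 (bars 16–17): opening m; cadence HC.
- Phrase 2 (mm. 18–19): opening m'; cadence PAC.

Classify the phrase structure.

parallel period

Phrase 1 ends with a half cadence (weaker) and phrase 2 with a perfect authentic cadence (stronger): antecedent + consequent = a period.
The two phrases open with the same material (m / m'), so the period is parallel.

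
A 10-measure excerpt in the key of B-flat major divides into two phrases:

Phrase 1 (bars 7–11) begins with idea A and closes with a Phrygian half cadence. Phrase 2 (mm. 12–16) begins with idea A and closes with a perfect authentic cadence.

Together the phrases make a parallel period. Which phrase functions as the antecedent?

phrase 1

The phrase ending with the weaker cadence (Phrygian half cadence) is the antecedent; the one ending more conclusively (perfect authentic cadence) is the consequent. The antecedent is phrase 1.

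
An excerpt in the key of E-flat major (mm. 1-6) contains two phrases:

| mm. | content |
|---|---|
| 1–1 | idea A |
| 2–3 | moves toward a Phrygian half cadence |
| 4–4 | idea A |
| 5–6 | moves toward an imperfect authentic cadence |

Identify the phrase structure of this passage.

Phrase 1 ends with a Phrygian half cadence (weaker) and phrase 2 with an imperfect authentic cadence (stronger): antecedent + consequent = a period.
The two phrases open with the same material (A / A), so the period is parallel.

parallel period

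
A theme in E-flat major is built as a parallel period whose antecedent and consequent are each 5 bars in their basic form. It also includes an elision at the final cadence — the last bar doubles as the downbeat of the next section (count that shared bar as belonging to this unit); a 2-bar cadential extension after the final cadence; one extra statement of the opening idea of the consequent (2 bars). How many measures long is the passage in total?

14 measures

Basic parallel period: 5 + 5 = 10 bars.
10 (basic form) + 2 (cadential extension) + 2 (extra statement) = 14.
The elision shares a bar with the next section but does not change this unit's count.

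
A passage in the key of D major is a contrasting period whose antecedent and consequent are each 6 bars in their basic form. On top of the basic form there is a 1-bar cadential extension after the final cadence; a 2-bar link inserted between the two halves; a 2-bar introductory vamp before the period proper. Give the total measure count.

17 measures

Basic contrasting period: 6 + 6 = 12 bars.
12 (basic form) + 1 (cadential extension) + 2 (link) + 2 (introduction) = 17.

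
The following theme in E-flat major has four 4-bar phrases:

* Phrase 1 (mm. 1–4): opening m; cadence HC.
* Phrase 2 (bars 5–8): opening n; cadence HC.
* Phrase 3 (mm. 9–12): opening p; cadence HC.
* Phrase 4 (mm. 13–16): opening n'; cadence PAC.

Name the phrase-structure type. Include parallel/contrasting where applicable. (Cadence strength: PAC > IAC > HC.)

Four phrases in two halves: the first half (measures 1–8) ends with a half cadence, the second (bars 9–16) with a perfect authentic cadence — a large antecedent–consequent pair, i.e. a double period.
Phrase 3 begins with different material from phrase 1, making it contrasting.

contrasting double period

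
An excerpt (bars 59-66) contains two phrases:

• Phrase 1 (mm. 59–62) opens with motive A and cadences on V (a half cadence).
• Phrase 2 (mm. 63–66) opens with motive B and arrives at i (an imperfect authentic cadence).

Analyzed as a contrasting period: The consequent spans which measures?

measures 63–66

The antecedent is the phrase ending with the weaker cadence (half cadence, phrase 1) and the consequent the one ending more conclusively (imperfect authentic cadence, phrase 2); the consequent is mm. 63-66.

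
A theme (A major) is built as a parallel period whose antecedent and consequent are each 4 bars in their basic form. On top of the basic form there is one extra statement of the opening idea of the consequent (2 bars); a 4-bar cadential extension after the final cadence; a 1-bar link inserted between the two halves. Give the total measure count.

15 measures

Basic parallel period: 4 + 4 = 8 bars.
8 (basic form) + 2 (extra statement) + 4 (cadential extension) + 1 (link) = 15.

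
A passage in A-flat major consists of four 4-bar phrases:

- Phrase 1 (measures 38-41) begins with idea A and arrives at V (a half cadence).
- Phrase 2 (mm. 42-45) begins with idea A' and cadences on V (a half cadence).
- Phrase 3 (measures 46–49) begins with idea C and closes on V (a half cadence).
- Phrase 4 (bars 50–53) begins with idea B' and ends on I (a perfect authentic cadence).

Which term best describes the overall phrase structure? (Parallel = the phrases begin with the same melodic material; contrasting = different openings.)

Four phrases in two halves: the first half (bars 38-45) ends with a half cadence, the second (measures 46–53) with a perfect authentic cadence — a large antecedent–consequent pair, i.e. a double period.
Phrase 3 begins with different material from phrase 1, making it contrasting.

contrasting double period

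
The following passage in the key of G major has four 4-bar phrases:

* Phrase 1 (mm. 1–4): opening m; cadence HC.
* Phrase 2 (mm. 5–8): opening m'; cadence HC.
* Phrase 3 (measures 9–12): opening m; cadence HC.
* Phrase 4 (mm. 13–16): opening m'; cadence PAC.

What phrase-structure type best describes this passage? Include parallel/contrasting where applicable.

parallel double period

Four phrases in two halves: the first half (bars 1–8) ends with a half cadence, the second (mm. 9–16) with a perfect authentic cadence — a large antecedent–consequent pair, i.e. a double period.
Phrase 3 begins with the same material as phrase 1, making it parallel.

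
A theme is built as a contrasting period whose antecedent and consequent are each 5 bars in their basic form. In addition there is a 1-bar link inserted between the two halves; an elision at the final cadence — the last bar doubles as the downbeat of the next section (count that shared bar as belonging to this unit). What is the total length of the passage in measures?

Basic contrasting period: 5 + 5 = 10 bars.
10 (basic form) + 1 (link) = 11.
The elision shares a bar with the next section but does not change this unit's count.

11 measures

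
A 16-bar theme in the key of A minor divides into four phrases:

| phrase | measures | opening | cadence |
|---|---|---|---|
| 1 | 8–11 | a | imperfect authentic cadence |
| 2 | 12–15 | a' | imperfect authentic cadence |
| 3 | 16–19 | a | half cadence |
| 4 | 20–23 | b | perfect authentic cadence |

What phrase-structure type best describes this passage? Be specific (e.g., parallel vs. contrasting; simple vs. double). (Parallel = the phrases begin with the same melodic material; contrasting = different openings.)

Four phrases in two halves: the first half (mm. 8-15) ends with an imperfect authentic cadence, the second (measures 16–23) with a perfect authentic cadence — a large antecedent–consequent pair, i.e. a double period.
Phrase 3 begins with the same material as phrase 1, making it parallel.

parallel double period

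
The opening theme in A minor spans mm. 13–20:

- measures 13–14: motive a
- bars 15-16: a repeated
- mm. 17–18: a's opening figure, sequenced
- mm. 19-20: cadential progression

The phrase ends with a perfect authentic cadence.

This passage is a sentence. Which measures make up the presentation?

The presentation of a sentence is the basic idea (measures 13–14) plus its repetition (bars 15–16); the presentation is therefore mm. 13–16.

measures 13–16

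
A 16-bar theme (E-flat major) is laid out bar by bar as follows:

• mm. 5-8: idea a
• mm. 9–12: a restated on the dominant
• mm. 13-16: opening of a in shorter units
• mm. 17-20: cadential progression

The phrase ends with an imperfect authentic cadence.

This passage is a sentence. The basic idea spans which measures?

measures 5–8

The presentation of a sentence is the basic idea (mm. 5–8) plus its repetition (mm. 9–12); the basic idea is therefore measures 5–8.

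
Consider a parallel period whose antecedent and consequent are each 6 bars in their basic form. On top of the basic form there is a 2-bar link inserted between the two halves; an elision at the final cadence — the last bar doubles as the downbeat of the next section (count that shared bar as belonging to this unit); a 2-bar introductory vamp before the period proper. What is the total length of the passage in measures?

16 measures

Basic parallel period: 6 + 6 = 12 bars.
12 (basic form) + 2 (link) + 2 (introduction) = 16.
The elision shares a bar with the next section but does not change this unit's count.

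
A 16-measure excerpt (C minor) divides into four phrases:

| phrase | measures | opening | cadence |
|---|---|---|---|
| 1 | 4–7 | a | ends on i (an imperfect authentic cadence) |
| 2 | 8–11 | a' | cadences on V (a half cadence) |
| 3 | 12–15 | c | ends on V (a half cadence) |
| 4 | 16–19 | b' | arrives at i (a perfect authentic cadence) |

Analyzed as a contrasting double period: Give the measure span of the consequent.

measures 12–19

In a double period the four phrases pair into a large antecedent (phrases 1–2, ending half cadence) and a large consequent (phrases 3–4, ending perfect authentic cadence). The consequent spans mm. 12-19.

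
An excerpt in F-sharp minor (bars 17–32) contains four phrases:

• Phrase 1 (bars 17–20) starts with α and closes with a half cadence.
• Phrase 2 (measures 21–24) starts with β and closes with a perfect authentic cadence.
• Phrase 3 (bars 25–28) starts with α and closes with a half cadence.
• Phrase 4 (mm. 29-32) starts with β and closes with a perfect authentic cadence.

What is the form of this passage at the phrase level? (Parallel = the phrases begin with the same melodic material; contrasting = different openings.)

repeated period

The cadence pattern HC–PAC–HC–PAC is weak–strong twice, and phrases 3–4 restate phrases 1–2: a period heard twice, not a double period (which would end weakly at phrase 2).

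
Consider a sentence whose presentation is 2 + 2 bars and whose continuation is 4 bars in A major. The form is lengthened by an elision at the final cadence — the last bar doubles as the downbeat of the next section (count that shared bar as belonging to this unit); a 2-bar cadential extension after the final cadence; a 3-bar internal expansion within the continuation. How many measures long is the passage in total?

Basic sentence: 2 + 2 + 4 = 8 bars.
8 (basic form) + 2 (cadential extension) + 3 (internal expansion) = 13.
The elision shares a bar with the next section but does not change this unit's count.

13 measures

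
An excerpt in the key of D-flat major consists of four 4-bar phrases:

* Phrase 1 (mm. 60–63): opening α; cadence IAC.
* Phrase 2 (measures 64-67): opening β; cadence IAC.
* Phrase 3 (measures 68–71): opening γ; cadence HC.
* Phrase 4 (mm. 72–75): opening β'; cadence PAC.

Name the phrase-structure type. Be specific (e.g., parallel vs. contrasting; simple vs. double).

contrasting double period

Four phrases in two halves: the first half (mm. 60–67) ends with an imperfect authentic cadence, the second (measures 68–75) with a perfect authentic cadence — a large antecedent–consequent pair, i.e. a double period.
Phrase 3 begins with different material from phrase 1, making it contrasting.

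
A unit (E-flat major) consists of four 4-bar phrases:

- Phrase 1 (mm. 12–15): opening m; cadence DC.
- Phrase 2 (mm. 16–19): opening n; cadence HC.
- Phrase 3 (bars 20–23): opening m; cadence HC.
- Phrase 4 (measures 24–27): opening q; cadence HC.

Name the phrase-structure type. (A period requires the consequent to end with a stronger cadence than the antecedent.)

Phrase 4 ends with a half cadence, no stronger than phrase 2's half cadence, so the four phrases do not form a double period; nor do phrases 3–4 duplicate 1–2, so it is not a repeated period. With no phrase reaching a conclusive cadence, the passage is a phrase group.

phrase group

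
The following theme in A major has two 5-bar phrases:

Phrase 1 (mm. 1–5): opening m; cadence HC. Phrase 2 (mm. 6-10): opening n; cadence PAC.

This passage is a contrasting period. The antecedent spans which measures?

The antecedent is the phrase ending with the weaker cadence (half cadence, phrase 1) and the consequent the one ending more conclusively (perfect authentic cadence, phrase 2); the antecedent is bars 1-5.

measures 1–5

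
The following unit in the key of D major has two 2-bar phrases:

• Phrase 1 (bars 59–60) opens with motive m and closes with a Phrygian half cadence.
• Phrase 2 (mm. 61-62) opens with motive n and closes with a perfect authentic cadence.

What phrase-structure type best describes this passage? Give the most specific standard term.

Phrase 1 ends with a Phrygian half cadence (weaker) and phrase 2 with a perfect authentic cadence (stronger): antecedent + consequent = a period.
The two phrases open with different material (m / n), so the period is contrasting.

contrasting period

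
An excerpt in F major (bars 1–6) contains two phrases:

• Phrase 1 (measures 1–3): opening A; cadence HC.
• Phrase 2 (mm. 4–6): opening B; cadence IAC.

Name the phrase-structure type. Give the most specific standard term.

contrasting period

Phrase 1 ends with a half cadence (weaker) and phrase 2 with an imperfect authentic cadence (stronger): antecedent + consequent = a period.
The two phrases open with different material (A / B), so the period is contrasting.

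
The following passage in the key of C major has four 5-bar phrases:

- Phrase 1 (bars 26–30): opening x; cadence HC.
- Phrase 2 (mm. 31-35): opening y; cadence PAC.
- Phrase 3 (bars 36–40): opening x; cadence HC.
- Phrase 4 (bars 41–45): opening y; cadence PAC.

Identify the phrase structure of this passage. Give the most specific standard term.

The cadence pattern HC–PAC–HC–PAC is weak–strong twice, and phrases 3–4 restate phrases 1–2: a period heard twice, not a double period (which would end weakly at phrase 2).

repeated period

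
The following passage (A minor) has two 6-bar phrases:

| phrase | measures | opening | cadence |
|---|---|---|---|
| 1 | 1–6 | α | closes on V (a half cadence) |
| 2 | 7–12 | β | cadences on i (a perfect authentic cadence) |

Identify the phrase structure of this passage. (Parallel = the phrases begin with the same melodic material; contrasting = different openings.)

contrasting period

Phrase 1 ends with a half cadence (weaker) and phrase 2 with a perfect authentic cadence (stronger): antecedent + consequent = a period.
The two phrases open with different material (α / β), so the period is contrasting.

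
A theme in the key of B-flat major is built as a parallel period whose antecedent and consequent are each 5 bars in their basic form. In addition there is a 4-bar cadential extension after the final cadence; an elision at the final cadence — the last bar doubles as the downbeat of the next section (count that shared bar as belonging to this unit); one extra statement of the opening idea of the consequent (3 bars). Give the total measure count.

17 measures

Basic parallel period: 5 + 5 = 10 bars.
10 (basic form) + 4 (cadential extension) + 3 (extra statement) = 17.
The elision shares a bar with the next section but does not change this unit's count.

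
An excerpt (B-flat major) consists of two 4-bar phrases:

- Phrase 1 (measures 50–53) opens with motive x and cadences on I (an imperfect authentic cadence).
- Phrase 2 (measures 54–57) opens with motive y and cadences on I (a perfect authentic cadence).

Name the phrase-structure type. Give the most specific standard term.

contrasting period

Phrase 1 ends with an imperfect authentic cadence (weaker) and phrase 2 with a perfect authentic cadence (stronger): antecedent + consequent = a period.
The two phrases open with different material (x / y), so the period is contrasting.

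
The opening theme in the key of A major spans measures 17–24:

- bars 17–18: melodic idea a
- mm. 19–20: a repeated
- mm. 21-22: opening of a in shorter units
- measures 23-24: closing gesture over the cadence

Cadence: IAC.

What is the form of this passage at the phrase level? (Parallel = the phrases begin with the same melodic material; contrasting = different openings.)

Basic idea (mm. 17–18) + its repetition (mm. 19-20) form the presentation; fragmentation and cadence (mm. 21-24) form the continuation — the 8-bar whole is a sentence.

sentence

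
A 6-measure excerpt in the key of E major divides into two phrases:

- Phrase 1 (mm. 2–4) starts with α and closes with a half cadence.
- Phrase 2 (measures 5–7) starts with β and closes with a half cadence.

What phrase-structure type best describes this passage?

phrase group

The second phrase closes with a half cadence, which is not stronger than the first phrase's half cadence; without a weak→strong cadential pair there is no antecedent–consequent relationship, so this is a phrase group rather than a period.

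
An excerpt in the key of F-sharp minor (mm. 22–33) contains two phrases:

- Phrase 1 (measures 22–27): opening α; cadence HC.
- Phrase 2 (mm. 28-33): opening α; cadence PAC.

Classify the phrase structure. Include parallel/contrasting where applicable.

Phrase 1 ends with a half cadence (weaker) and phrase 2 with a perfect authentic cadence (stronger): antecedent + consequent = a period.
The two phrases open with the same material (α / α), so the period is parallel.

parallel period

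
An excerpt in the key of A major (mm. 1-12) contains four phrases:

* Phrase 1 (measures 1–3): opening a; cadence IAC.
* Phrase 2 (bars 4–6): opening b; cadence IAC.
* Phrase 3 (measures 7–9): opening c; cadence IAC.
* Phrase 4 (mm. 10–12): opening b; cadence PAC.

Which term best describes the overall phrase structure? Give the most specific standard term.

Four phrases in two halves: the first half (measures 1-6) ends with an imperfect authentic cadence, the second (mm. 7–12) with a perfect authentic cadence — a large antecedent–consequent pair, i.e. a double period.
Phrase 3 begins with different material from phrase 1, making it contrasting.

contrasting double period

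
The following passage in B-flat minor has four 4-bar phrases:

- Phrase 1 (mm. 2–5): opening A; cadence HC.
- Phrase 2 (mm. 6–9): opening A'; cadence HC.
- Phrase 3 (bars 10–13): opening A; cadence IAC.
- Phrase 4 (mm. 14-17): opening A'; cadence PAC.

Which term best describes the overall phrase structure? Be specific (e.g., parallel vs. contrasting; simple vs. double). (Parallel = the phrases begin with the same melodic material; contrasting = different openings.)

Four phrases in two halves: the first half (measures 2-9) ends with a half cadence, the second (mm. 10–17) with a perfect authentic cadence — a large antecedent–consequent pair, i.e. a double period.
Phrase 3 begins with the same material as phrase 1, making it parallel.

parallel double period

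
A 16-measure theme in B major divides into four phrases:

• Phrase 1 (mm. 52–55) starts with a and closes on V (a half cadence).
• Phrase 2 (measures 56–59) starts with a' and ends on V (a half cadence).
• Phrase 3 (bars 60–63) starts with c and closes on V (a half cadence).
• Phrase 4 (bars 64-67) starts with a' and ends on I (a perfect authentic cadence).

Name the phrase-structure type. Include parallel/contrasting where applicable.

Four phrases in two halves: the first half (bars 52–59) ends with a half cadence, the second (mm. 60–67) with a perfect authentic cadence — a large antecedent–consequent pair, i.e. a double period.
Phrase 3 begins with different material from phrase 1, making it contrasting.

contrasting double period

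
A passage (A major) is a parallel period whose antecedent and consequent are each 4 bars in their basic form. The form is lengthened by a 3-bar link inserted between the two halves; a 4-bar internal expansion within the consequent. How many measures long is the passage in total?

Basic parallel period: 4 + 4 = 8 bars.
8 (basic form) + 3 (link) + 4 (internal expansion) = 15.

15 measures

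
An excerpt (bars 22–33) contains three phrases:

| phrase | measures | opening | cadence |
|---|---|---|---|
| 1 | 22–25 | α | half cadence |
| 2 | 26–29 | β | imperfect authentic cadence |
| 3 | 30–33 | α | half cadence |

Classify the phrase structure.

The final phrase closes with a half cadence, which is not stronger than the preceding imperfect authentic cadence; the 3 phrases lack an overall antecedent–consequent design and so form a phrase group.

phrase group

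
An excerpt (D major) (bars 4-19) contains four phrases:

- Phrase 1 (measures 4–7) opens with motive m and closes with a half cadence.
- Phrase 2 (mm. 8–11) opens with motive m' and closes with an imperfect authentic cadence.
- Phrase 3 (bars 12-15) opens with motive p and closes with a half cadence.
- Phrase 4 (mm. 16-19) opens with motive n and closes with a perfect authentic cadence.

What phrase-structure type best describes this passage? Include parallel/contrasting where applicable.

contrasting double period

Four phrases in two halves: the first half (bars 4–11) ends with an imperfect authentic cadence, the second (mm. 12–19) with a perfect authentic cadence — a large antecedent–consequent pair, i.e. a double period.
Phrase 3 begins with different material from phrase 1, making it contrasting.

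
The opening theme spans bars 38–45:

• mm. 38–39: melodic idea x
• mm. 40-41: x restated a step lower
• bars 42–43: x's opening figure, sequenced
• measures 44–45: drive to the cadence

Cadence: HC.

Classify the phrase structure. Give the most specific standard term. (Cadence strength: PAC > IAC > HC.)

sentence

Basic idea (mm. 38-39) + its repetition (measures 40–41) form the presentation; fragmentation and cadence (measures 42–45) form the continuation — the 8-bar whole is a sentence.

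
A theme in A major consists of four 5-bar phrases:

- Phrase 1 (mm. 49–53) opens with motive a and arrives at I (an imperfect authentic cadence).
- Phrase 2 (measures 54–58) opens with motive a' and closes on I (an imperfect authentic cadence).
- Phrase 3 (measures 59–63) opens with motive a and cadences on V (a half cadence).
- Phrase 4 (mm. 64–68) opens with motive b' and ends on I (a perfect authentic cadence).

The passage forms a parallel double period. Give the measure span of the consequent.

measures 59–68

In a double period the first pair of phrases (ending imperfect authentic cadence) is the large antecedent and the second pair (ending perfect authentic cadence) is the large consequent; the consequent is measures 59–68.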